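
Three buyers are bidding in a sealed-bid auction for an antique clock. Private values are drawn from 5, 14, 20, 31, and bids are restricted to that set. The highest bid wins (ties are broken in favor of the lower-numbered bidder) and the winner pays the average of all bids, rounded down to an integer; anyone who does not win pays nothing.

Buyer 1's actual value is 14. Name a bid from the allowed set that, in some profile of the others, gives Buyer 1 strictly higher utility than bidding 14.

5

Suppose Buyer 2 bids 5 and Buyer 3 bids 5.
Bid 14: wins, pays 8, utility 14 - 8 = 6.
Bid 5: wins, pays 5, utility 14 - 5 = 9.
So bidding 5 beats truth here (9 > 6).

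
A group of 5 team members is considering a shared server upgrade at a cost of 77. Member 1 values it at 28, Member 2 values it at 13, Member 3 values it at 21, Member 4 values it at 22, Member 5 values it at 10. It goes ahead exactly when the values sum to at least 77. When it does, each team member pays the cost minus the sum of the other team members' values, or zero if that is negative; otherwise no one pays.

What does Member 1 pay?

Total value 94 ≥ cost 77, so the project is built.
The other team members' values sum to 66.
Cost minus that sum is 77 - 66 = 11.

11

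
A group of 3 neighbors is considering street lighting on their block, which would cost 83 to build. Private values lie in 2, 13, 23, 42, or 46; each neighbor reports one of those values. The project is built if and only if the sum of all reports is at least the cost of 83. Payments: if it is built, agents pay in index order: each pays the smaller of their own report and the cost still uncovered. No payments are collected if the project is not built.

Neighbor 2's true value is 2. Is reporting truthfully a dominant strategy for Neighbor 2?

Yes

Check each profile of the others' reports and compare truth against every alternative report.
Others report (42, 42): truth gives 0, best alternative gives -11.
Others report (42, 46): truth gives 0, best alternative gives -11.
Others report (46, 42): truth gives 0, best alternative gives -11.
Others report (46, 46): truth gives 0, best alternative gives -11.
Others report (2, 2): truth gives 0, best alternative gives 0.
Others report (2, 13): truth gives 0, best alternative gives 0.
(Remaining 19 profiles checked similarly; truth is weakly best in each.)
In every case the truthful report is at least as good as any alternative, so it is a dominant strategy.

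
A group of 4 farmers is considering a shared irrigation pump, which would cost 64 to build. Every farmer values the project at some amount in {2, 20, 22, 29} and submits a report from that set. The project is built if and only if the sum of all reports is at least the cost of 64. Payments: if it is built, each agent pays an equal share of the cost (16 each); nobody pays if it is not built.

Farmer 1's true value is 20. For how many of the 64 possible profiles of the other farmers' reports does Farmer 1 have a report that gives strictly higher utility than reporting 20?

Others report (2, 20, 20): truth gives 0; report 22 gives 4 > 0. Violating.
Others report (20, 2, 20): truth gives 0; report 22 gives 4 > 0. Violating.
Others report (20, 20, 2): truth gives 0; report 22 gives 4 > 0. Violating.
Others report (2, 2, 2): truth gives 0; no alternative beats it.
Others report (2, 2, 20): truth gives 0; no alternative beats it.
(Checking all 64 profiles: 3 have a profitable deviation, 61 do not.)

3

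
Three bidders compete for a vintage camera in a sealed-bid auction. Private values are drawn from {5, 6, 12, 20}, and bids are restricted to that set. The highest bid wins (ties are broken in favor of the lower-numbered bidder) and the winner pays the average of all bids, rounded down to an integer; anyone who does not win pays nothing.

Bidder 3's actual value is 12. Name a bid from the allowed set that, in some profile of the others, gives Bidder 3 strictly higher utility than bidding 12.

Suppose Bidder 1 bids 5 and Bidder 2 bids 5.
Bid 12: wins, pays 7, utility 12 - 7 = 5.
Bid 6: wins, pays 5, utility 12 - 5 = 7.
So bidding 6 beats truth here (7 > 5).

6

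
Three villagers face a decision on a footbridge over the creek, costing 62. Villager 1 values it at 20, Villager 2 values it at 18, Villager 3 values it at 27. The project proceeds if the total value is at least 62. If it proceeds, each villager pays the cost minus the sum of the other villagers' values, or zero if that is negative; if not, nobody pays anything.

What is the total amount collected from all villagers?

Total value 65 ≥ cost 62, so it is built.
Villager 1: others sum to 45; max(0, 62 - 45) = 17.
Villager 2: others sum to 47; max(0, 62 - 47) = 15.
Villager 3: others sum to 38; max(0, 62 - 38) = 24.
Total collected = 17 + 15 + 24 = 56.

56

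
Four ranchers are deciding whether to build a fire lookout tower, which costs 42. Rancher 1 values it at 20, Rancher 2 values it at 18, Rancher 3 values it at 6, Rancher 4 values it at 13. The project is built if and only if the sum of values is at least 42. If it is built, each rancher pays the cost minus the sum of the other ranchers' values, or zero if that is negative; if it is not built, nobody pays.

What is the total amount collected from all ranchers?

8

Total value 57 ≥ cost 42, so it is built.
Rancher 1: others sum to 37; max(0, 42 - 37) = 5.
Rancher 2: others sum to 39; max(0, 42 - 39) = 3.
Rancher 3: others sum to 51; max(0, 42 - 51) = 0.
Rancher 4: others sum to 44; max(0, 42 - 44) = 0.
Total collected = 5 + 3 + 0 + 0 = 8.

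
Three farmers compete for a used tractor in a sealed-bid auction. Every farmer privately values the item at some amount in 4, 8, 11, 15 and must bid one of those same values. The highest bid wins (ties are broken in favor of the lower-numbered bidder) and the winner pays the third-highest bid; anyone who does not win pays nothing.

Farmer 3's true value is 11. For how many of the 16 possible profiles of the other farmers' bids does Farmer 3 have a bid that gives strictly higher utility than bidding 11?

Others bid (4, 11): truth gives 0; bid 15 gives 7 > 0. Violating.
Others bid (8, 11): truth gives 0; bid 15 gives 3 > 0. Violating.
Others bid (11, 4): truth gives 0; bid 15 gives 7 > 0. Violating.
Others bid (11, 8): truth gives 0; bid 15 gives 3 > 0. Violating.
Others bid (4, 4): truth gives 7; no alternative beats it.
Others bid (4, 8): truth gives 7; no alternative beats it.
(Checking all 16 profiles: 4 have a profitable deviation, 12 do not.)

4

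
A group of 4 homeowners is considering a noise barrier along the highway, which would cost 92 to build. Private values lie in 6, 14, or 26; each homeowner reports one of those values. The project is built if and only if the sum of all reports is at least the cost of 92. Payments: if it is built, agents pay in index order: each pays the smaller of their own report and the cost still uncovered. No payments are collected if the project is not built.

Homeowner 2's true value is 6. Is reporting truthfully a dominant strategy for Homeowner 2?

Check each profile of the others' reports and compare truth against every alternative report.
Others report (26, 26, 26): truth gives 0, best alternative gives -8.
Others report (6, 6, 6): truth gives 0, best alternative gives 0.
Others report (6, 6, 14): truth gives 0, best alternative gives 0.
Others report (6, 6, 26): truth gives 0, best alternative gives 0.
Others report (6, 14, 6): truth gives 0, best alternative gives 0.
Others report (6, 14, 14): truth gives 0, best alternative gives 0.
(Remaining 21 profiles checked similarly; truth is weakly best in each.)
In every case the truthful report is at least as good as any alternative, so it is a dominant strategy.

Yes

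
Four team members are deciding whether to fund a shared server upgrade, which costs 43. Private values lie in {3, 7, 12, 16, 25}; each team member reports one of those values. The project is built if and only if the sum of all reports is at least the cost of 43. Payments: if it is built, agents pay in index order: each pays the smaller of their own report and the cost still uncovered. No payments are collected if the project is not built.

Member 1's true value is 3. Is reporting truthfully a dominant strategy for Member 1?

Check each profile of the others' reports and compare truth against every alternative report.
Others report (3, 12, 25): truth gives 0, best alternative gives -4.
Others report (3, 16, 25): truth gives 0, best alternative gives -4.
Others report (3, 25, 12): truth gives 0, best alternative gives -4.
Others report (3, 25, 16): truth gives 0, best alternative gives -4.
Others report (3, 25, 25): truth gives 0, best alternative gives -4.
Others report (7, 7, 25): truth gives 0, best alternative gives -4.
(Remaining 119 profiles checked similarly; truth is weakly best in each.)
In every case the truthful report is at least as good as any alternative, so it is a dominant strategy.

Yes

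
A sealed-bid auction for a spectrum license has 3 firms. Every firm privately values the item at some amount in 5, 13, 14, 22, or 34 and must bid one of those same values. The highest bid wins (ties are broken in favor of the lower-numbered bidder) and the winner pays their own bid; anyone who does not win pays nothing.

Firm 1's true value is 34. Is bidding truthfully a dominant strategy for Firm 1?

No

Consider the case where Firm 2 bids 5 and Firm 3 bids 5.
Truthful bid 34: wins, pays 34, utility 34 - 34 = 0.
Bid 5 instead: wins, pays 5, utility 34 - 5 = 29.
Since 29 > 0, bidding 5 is strictly better here, so truthful bidding is not dominant.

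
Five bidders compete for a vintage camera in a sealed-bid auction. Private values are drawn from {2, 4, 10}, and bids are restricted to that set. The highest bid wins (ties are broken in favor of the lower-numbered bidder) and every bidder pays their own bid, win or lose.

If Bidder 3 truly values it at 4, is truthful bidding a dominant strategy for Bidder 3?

No

Consider the case where Bidder 1 bids 2, Bidder 2 bids 2, Bidder 4 bids 2 and Bidder 5 bids 10.
Truthful bid 4: loses but pays 4, utility -4.
Bid 2 instead: loses but pays 2, utility -2.
Since -2 > -4, bidding 2 is strictly better here, so truthful bidding is not dominant.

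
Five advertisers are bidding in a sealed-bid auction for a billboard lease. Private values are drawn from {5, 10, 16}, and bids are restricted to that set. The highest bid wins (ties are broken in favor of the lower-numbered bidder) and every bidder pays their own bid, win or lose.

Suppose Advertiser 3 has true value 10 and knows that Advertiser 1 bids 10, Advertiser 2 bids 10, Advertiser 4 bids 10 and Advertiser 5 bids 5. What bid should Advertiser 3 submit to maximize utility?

Bid 5: loses but pays 5, utility -5.
Bid 10: loses but pays 10, utility -10.
Bid 16: wins, pays 16, utility 10 - 16 = -6.
The best choice is 5 with utility -5.

5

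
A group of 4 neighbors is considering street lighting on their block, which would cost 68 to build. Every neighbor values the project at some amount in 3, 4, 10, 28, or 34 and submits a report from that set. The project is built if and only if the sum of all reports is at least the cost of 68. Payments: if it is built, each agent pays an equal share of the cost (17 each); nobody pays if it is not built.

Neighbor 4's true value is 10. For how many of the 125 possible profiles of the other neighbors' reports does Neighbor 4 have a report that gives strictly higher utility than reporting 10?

6

Others report (3, 28, 28): truth gives -7; report 3 gives 0 > -7. Violating.
Others report (4, 28, 28): truth gives -7; report 3 gives 0 > -7. Violating.
Others report (28, 3, 28): truth gives -7; report 3 gives 0 > -7. Violating.
Others report (28, 4, 28): truth gives -7; report 3 gives 0 > -7. Violating.
Others report (3, 3, 3): truth gives 0; no alternative beats it.
Others report (3, 3, 4): truth gives 0; no alternative beats it.
(Checking all 125 profiles: 6 have a profitable deviation, 119 do not.)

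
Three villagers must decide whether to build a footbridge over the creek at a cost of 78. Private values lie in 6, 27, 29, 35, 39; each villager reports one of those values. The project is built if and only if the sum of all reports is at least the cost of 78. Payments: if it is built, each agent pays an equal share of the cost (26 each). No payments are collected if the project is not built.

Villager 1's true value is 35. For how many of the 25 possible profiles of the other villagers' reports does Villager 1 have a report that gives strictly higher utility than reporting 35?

Others report (6, 35): truth gives 0; report 39 gives 9 > 0. Violating.
Others report (35, 6): truth gives 0; report 39 gives 9 > 0. Violating.
Others report (6, 6): truth gives 0; no alternative beats it.
Others report (6, 27): truth gives 0; no alternative beats it.
(Checking all 25 profiles: 2 have a profitable deviation, 23 do not.)

2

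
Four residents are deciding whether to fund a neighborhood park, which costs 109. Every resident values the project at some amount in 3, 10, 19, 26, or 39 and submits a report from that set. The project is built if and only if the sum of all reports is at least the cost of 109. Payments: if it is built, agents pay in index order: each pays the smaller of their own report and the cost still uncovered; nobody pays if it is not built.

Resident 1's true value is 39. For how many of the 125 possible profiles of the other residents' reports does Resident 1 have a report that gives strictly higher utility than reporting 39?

19

Others report (10, 39, 39): truth gives 0; report 26 gives 13 > 0. Violating.
Others report (19, 26, 39): truth gives 0; report 26 gives 13 > 0. Violating.
Others report (19, 39, 26): truth gives 0; report 26 gives 13 > 0. Violating.
Others report (19, 39, 39): truth gives 0; report 19 gives 20 > 0. Violating.
Others report (3, 3, 3): truth gives 0; no alternative beats it.
Others report (3, 3, 10): truth gives 0; no alternative beats it.
(Checking all 125 profiles: 19 have a profitable deviation, 106 do not.)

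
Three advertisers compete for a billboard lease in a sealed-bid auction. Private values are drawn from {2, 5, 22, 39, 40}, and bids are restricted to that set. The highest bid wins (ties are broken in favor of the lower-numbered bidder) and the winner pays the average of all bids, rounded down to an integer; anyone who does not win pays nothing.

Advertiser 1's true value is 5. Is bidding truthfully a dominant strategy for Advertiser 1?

No

Consider the case where Advertiser 2 bids 2 and Advertiser 3 bids 2.
Truthful bid 5: wins, pays 3, utility 5 - 3 = 2.
Bid 2 instead: wins, pays 2, utility 5 - 2 = 3.
Since 3 > 2, bidding 2 is strictly better here, so truthful bidding is not dominant.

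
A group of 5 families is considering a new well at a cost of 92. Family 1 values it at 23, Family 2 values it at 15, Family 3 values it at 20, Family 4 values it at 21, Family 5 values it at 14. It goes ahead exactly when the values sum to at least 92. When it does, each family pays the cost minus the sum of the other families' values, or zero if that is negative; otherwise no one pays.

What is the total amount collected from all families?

88

Total value 93 ≥ cost 92, so it is built.
Family 1: others sum to 70; max(0, 92 - 70) = 22.
Family 2: others sum to 78; max(0, 92 - 78) = 14.
Family 3: others sum to 73; max(0, 92 - 73) = 19.
Family 4: others sum to 72; max(0, 92 - 72) = 20.
Family 5: others sum to 79; max(0, 92 - 79) = 13.
Total collected = 22 + 14 + 19 + 20 + 13 = 88.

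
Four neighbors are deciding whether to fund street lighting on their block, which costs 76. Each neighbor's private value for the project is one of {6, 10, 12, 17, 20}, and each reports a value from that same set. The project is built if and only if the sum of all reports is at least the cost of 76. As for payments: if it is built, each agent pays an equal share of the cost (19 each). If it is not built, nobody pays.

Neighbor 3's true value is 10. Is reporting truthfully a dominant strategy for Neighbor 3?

Yes

Check each profile of the others' reports and compare truth against every alternative report.
Others report (6, 6, 6): truth gives 0, best alternative gives 0.
Others report (6, 6, 10): truth gives 0, best alternative gives 0.
Others report (6, 6, 12): truth gives 0, best alternative gives 0.
Others report (6, 6, 17): truth gives 0, best alternative gives 0.
Others report (6, 6, 20): truth gives 0, best alternative gives 0.
Others report (6, 10, 6): truth gives 0, best alternative gives 0.
(Remaining 119 profiles checked similarly; truth is weakly best in each.)
In every case the truthful report is at least as good as any alternative, so it is a dominant strategy.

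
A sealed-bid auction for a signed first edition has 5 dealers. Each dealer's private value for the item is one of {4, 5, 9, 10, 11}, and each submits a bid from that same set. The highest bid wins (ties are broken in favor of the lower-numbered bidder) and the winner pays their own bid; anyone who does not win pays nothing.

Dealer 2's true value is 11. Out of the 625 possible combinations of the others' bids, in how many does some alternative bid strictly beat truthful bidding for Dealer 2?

192

Others bid (4, 4, 4, 4): truth gives 0; bid 5 gives 6 > 0. Violating.
Others bid (4, 4, 4, 5): truth gives 0; bid 5 gives 6 > 0. Violating.
Others bid (4, 4, 4, 9): truth gives 0; bid 9 gives 2 > 0. Violating.
Others bid (4, 4, 4, 10): truth gives 0; bid 10 gives 1 > 0. Violating.
Others bid (4, 4, 4, 11): truth gives 0; no alternative beats it.
Others bid (4, 4, 5, 11): truth gives 0; no alternative beats it.
(Checking all 625 profiles: 192 have a profitable deviation, 433 do not.)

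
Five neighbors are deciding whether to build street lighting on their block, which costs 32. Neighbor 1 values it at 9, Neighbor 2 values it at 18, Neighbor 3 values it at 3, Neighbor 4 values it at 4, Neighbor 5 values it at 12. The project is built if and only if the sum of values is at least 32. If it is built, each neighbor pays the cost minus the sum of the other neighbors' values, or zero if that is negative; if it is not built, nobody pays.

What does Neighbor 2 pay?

Total value 46 ≥ cost 32, so the project is built.
The other neighbors' values sum to 28.
Cost minus that sum is 32 - 28 = 4.

4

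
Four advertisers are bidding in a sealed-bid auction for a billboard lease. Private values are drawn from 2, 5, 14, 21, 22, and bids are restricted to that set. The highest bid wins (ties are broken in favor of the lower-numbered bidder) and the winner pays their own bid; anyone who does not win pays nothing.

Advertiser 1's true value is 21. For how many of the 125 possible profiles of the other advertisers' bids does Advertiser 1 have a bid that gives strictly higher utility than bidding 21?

27

Others bid (2, 2, 2): truth gives 0; bid 2 gives 19 > 0. Violating.
Others bid (2, 2, 5): truth gives 0; bid 5 gives 16 > 0. Violating.
Others bid (2, 2, 14): truth gives 0; bid 14 gives 7 > 0. Violating.
Others bid (2, 5, 2): truth gives 0; bid 5 gives 16 > 0. Violating.
Others bid (2, 2, 21): truth gives 0; no alternative beats it.
Others bid (2, 2, 22): truth gives 0; no alternative beats it.
(Checking all 125 profiles: 27 have a profitable deviation, 98 do not.)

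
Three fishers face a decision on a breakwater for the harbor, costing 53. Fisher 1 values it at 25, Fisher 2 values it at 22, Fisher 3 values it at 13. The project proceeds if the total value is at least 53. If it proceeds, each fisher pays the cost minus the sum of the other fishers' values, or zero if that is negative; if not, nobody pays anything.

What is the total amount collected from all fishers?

39

Total value 60 ≥ cost 53, so it is built.
Fisher 1: others sum to 35; max(0, 53 - 35) = 18.
Fisher 2: others sum to 38; max(0, 53 - 38) = 15.
Fisher 3: others sum to 47; max(0, 53 - 47) = 6.
Total collected = 18 + 15 + 6 = 39.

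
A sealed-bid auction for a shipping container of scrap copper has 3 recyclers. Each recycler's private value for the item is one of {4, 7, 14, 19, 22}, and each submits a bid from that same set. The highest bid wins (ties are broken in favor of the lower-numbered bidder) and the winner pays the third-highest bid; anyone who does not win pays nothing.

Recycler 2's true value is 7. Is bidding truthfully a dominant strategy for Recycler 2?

Consider the case where Recycler 1 bids 4 and Recycler 3 bids 14.
Truthful bid 7: loses, pays 0, utility 0.
Bid 14 instead: wins, pays 4, utility 7 - 4 = 3.
Since 3 > 0, bidding 14 is strictly better here, so truthful bidding is not dominant.

No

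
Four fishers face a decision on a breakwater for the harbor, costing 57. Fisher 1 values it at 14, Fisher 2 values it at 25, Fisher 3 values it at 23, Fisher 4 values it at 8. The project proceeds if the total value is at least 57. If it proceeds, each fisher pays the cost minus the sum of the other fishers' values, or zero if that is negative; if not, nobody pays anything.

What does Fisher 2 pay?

Total value 70 ≥ cost 57, so the project is built.
The other fishers' values sum to 45.
Cost minus that sum is 57 - 45 = 12.

12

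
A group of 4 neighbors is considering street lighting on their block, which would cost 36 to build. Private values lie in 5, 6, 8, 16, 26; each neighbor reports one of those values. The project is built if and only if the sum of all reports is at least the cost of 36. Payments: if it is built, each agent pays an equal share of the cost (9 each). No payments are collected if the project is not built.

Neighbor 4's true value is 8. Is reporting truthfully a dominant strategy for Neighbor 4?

No

Consider the case where Neighbor 1 reports 5, Neighbor 2 reports 8 and Neighbor 3 reports 16.
Truthful report 8: project built, pays 9, utility 8 - 9 = -1.
Report 5 instead: project not built, utility 0.
Since 0 > -1, reporting 5 is strictly better here, so truthful reporting is not dominant.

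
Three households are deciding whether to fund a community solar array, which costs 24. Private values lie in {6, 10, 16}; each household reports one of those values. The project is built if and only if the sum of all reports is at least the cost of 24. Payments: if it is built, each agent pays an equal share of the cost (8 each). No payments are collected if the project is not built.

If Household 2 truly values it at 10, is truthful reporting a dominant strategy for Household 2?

No

Consider the case where Household 1 reports 6 and Household 3 reports 6.
Truthful report 10: project not built, utility 0.
Report 16 instead: project built, pays 8, utility 10 - 8 = 2.
Since 2 > 0, reporting 16 is strictly better here, so truthful reporting is not dominant.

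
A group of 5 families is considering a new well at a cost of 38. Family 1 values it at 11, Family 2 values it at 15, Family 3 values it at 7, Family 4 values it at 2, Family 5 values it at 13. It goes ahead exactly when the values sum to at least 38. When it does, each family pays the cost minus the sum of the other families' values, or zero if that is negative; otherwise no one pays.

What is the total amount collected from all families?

9

Total value 48 ≥ cost 38, so it is built.
Family 1: others sum to 37; max(0, 38 - 37) = 1.
Family 2: others sum to 33; max(0, 38 - 33) = 5.
Family 3: others sum to 41; max(0, 38 - 41) = 0.
Family 4: others sum to 46; max(0, 38 - 46) = 0.
Family 5: others sum to 35; max(0, 38 - 35) = 3.
Total collected = 1 + 5 + 0 + 0 + 3 = 9.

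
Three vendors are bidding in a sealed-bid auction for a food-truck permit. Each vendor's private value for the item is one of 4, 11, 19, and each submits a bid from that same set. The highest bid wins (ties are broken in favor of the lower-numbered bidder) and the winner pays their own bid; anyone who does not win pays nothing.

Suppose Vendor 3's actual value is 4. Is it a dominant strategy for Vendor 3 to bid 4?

Check each profile of the others' bids and compare truth against every alternative bid.
Others bid (4, 4): truth gives 0, best alternative gives -7.
Others bid (4, 11): truth gives 0, best alternative gives 0.
Others bid (4, 19): truth gives 0, best alternative gives 0.
Others bid (11, 4): truth gives 0, best alternative gives 0.
Others bid (11, 11): truth gives 0, best alternative gives 0.
Others bid (11, 19): truth gives 0, best alternative gives 0.
(Remaining 3 profiles checked similarly; truth is weakly best in each.)
In every case the truthful bid is at least as good as any alternative, so it is a dominant strategy.

Yes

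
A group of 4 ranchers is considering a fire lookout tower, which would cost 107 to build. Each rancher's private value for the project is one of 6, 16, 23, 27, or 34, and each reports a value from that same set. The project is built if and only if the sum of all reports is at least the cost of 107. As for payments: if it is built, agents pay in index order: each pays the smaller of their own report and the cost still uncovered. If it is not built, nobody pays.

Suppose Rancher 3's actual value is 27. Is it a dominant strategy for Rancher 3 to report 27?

Consider the case where Rancher 1 reports 16, Rancher 2 reports 34 and Rancher 4 reports 34.
Truthful report 27: project built, pays 27, utility 27 - 27 = 0.
Report 23 instead: project built, pays 23, utility 27 - 23 = 4.
Since 4 > 0, reporting 23 is strictly better here, so truthful reporting is not dominant.

No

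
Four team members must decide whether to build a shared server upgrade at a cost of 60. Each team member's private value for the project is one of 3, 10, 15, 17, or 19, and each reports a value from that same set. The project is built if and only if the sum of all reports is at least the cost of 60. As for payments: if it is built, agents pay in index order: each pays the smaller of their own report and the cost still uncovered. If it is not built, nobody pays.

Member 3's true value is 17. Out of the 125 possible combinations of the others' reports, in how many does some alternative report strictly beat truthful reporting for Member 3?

36

Others report (10, 17, 19): truth gives 0; report 15 gives 2 > 0. Violating.
Others report (10, 19, 17): truth gives 0; report 15 gives 2 > 0. Violating.
Others report (10, 19, 19): truth gives 0; report 15 gives 2 > 0. Violating.
Others report (15, 15, 15): truth gives 0; report 15 gives 2 > 0. Violating.
Others report (3, 3, 3): truth gives 0; no alternative beats it.
Others report (3, 3, 10): truth gives 0; no alternative beats it.
(Checking all 125 profiles: 36 have a profitable deviation, 89 do not.)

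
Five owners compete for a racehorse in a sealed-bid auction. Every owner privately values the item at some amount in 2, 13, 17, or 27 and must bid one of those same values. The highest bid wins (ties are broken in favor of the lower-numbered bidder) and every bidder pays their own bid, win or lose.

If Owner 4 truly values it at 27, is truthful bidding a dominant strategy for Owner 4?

No

Consider the case where Owner 1 bids 2, Owner 2 bids 2, Owner 3 bids 2 and Owner 5 bids 2.
Truthful bid 27: wins, pays 27, utility 27 - 27 = 0.
Bid 13 instead: wins, pays 13, utility 27 - 13 = 14.
Since 14 > 0, bidding 13 is strictly better here, so truthful bidding is not dominant.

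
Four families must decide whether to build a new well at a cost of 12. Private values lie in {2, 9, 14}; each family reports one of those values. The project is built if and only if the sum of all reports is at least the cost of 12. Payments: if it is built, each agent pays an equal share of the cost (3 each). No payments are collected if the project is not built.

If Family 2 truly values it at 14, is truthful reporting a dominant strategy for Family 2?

Check each profile of the others' reports and compare truth against every alternative report.
Others report (2, 2, 2): truth gives 11, best alternative gives 11.
Others report (2, 2, 9): truth gives 11, best alternative gives 11.
Others report (2, 2, 14): truth gives 11, best alternative gives 11.
Others report (2, 9, 2): truth gives 11, best alternative gives 11.
Others report (2, 9, 9): truth gives 11, best alternative gives 11.
Others report (2, 9, 14): truth gives 11, best alternative gives 11.
(Remaining 21 profiles checked similarly; truth is weakly best in each.)
In every case the truthful report is at least as good as any alternative, so it is a dominant strategy.

Yes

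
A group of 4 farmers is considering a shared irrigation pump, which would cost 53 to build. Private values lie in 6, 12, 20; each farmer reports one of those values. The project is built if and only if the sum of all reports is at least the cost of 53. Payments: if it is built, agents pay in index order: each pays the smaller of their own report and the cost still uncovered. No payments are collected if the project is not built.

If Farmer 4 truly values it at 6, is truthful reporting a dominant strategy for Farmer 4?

Check each profile of the others' reports and compare truth against every alternative report.
Others report (12, 12, 20): truth gives 0, best alternative gives -3.
Others report (12, 20, 12): truth gives 0, best alternative gives -3.
Others report (20, 12, 12): truth gives 0, best alternative gives -3.
Others report (6, 20, 20): truth gives 0, best alternative gives -1.
Others report (20, 6, 20): truth gives 0, best alternative gives -1.
Others report (20, 20, 6): truth gives 0, best alternative gives -1.
(Remaining 21 profiles checked similarly; truth is weakly best in each.)
In every case the truthful report is at least as good as any alternative, so it is a dominant strategy.

Yes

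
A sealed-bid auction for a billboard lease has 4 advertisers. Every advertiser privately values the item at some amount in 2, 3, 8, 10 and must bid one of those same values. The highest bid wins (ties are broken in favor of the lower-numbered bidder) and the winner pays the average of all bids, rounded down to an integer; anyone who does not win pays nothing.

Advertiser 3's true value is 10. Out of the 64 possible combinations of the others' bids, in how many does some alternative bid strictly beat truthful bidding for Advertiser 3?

Others bid (2, 2, 2): truth gives 6; bid 3 gives 8 > 6. Violating.
Others bid (2, 2, 3): truth gives 6; bid 3 gives 8 > 6. Violating.
Others bid (2, 3, 2): truth gives 6; bid 8 gives 7 > 6. Violating.
Others bid (3, 2, 2): truth gives 6; bid 8 gives 7 > 6. Violating.
Others bid (2, 2, 8): truth gives 5; no alternative beats it.
Others bid (2, 2, 10): truth gives 4; no alternative beats it.
(Checking all 64 profiles: 5 have a profitable deviation, 59 do not.)

5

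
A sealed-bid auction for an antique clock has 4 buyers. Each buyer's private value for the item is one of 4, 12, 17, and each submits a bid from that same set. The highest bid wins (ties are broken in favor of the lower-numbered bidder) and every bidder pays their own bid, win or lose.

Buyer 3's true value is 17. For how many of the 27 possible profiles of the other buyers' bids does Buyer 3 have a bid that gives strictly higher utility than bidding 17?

17

Others bid (4, 4, 4): truth gives 0; bid 12 gives 5 > 0. Violating.
Others bid (4, 4, 12): truth gives 0; bid 12 gives 5 > 0. Violating.
Others bid (4, 17, 4): truth gives -17; bid 4 gives -4 > -17. Violating.
Others bid (4, 17, 12): truth gives -17; bid 4 gives -4 > -17. Violating.
Others bid (4, 4, 17): truth gives 0; no alternative beats it.
Others bid (4, 12, 4): truth gives 0; no alternative beats it.
(Checking all 27 profiles: 17 have a profitable deviation, 10 do not.)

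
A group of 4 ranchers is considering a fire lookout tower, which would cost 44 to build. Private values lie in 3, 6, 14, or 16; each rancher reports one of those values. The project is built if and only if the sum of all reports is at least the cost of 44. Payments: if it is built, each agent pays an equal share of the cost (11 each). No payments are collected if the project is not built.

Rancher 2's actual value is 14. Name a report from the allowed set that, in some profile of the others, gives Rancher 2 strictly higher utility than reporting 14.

16

Suppose Rancher 1 reports 6, Rancher 3 reports 6 and Rancher 4 reports 16.
Report 14: project not built, utility 0.
Report 16: project built, pays 11, utility 14 - 11 = 3.
So reporting 16 beats truth here (3 > 0).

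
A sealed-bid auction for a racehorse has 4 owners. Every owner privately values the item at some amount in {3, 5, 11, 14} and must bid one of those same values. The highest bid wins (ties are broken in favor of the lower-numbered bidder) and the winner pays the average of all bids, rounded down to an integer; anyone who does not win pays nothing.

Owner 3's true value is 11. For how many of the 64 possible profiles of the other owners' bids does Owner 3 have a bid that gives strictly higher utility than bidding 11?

Others bid (3, 3, 3): truth gives 6; bid 5 gives 8 > 6. Violating.
Others bid (3, 3, 5): truth gives 6; bid 5 gives 7 > 6. Violating.
Others bid (3, 3, 14): truth gives 0; bid 14 gives 3 > 0. Violating.
Others bid (3, 5, 14): truth gives 0; bid 14 gives 2 > 0. Violating.
Others bid (3, 3, 11): truth gives 4; no alternative beats it.
Others bid (3, 5, 3): truth gives 6; no alternative beats it.
(Checking all 64 profiles: 22 have a profitable deviation, 42 do not.)

22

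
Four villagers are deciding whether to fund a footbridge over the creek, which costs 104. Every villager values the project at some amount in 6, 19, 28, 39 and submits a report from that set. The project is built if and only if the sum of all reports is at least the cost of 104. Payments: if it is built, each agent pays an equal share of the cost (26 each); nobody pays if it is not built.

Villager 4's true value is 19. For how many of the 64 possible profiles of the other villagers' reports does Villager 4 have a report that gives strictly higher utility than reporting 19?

12

Others report (19, 28, 39): truth gives -7; report 6 gives 0 > -7. Violating.
Others report (19, 39, 28): truth gives -7; report 6 gives 0 > -7. Violating.
Others report (19, 39, 39): truth gives -7; report 6 gives 0 > -7. Violating.
Others report (28, 19, 39): truth gives -7; report 6 gives 0 > -7. Violating.
Others report (6, 6, 6): truth gives 0; no alternative beats it.
Others report (6, 6, 19): truth gives 0; no alternative beats it.
(Checking all 64 profiles: 12 have a profitable deviation, 52 do not.)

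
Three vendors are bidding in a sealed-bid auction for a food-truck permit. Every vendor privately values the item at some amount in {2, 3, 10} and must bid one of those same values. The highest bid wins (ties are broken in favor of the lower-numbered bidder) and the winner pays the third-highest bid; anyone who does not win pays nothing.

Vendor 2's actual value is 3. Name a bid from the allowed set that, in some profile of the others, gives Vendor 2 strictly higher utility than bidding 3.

10

Suppose Vendor 1 bids 2 and Vendor 3 bids 10.
Bid 3: loses, pays 0, utility 0.
Bid 10: wins, pays 2, utility 3 - 2 = 1.
So bidding 10 beats truth here (1 > 0).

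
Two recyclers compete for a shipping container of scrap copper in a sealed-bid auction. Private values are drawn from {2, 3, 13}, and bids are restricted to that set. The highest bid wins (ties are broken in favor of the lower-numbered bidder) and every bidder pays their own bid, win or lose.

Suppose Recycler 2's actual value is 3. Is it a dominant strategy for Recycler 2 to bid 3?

No

Consider the case where Recycler 1 bids 3.
Truthful bid 3: loses but pays 3, utility -3.
Bid 2 instead: loses but pays 2, utility -2.
Since -2 > -3, bidding 2 is strictly better here, so truthful bidding is not dominant.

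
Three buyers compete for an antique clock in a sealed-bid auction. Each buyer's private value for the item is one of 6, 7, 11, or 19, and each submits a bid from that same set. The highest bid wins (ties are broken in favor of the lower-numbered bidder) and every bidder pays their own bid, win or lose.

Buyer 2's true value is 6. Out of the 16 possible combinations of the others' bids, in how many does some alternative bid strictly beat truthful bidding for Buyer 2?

6

Others bid (6, 6): truth gives -6; bid 7 gives -1 > -6. Violating.
Others bid (6, 7): truth gives -6; bid 7 gives -1 > -6. Violating.
Others bid (6, 11): truth gives -6; bid 11 gives -5 > -6. Violating.
Others bid (7, 6): truth gives -6; bid 11 gives -5 > -6. Violating.
Others bid (6, 19): truth gives -6; no alternative beats it.
Others bid (7, 19): truth gives -6; no alternative beats it.
(Checking all 16 profiles: 6 have a profitable deviation, 10 do not.)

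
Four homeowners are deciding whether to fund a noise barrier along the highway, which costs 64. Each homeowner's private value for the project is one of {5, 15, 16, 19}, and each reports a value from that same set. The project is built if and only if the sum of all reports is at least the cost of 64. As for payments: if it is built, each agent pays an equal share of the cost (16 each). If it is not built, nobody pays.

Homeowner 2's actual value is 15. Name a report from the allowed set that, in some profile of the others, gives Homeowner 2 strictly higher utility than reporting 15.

Suppose Homeowner 1 reports 15, Homeowner 3 reports 15 and Homeowner 4 reports 19.
Report 15: project built, pays 16, utility 15 - 16 = -1.
Report 5: project not built, utility 0.
So reporting 5 beats truth here (0 > -1).

5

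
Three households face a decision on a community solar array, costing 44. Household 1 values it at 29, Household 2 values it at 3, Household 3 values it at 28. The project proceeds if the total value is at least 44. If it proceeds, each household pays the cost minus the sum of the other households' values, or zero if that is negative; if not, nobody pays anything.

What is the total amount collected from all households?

25

Total value 60 ≥ cost 44, so it is built.
Household 1: others sum to 31; max(0, 44 - 31) = 13.
Household 2: others sum to 57; max(0, 44 - 57) = 0.
Household 3: others sum to 32; max(0, 44 - 32) = 12.
Total collected = 13 + 0 + 12 = 25.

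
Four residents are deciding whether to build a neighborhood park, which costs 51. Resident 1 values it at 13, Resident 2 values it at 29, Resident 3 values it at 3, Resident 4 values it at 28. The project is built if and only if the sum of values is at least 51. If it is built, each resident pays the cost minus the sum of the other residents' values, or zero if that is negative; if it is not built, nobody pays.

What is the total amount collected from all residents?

Total value 73 ≥ cost 51, so it is built.
Resident 1: others sum to 60; max(0, 51 - 60) = 0.
Resident 2: others sum to 44; max(0, 51 - 44) = 7.
Resident 3: others sum to 70; max(0, 51 - 70) = 0.
Resident 4: others sum to 45; max(0, 51 - 45) = 6.
Total collected = 0 + 7 + 0 + 6 = 13.

13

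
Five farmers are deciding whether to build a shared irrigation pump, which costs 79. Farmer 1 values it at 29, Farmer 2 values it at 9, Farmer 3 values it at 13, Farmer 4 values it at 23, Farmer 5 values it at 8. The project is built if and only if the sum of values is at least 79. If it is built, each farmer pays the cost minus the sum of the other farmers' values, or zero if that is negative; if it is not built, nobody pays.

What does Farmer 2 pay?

Total value 82 ≥ cost 79, so the project is built.
The other farmers' values sum to 73.
Cost minus that sum is 79 - 73 = 6.

6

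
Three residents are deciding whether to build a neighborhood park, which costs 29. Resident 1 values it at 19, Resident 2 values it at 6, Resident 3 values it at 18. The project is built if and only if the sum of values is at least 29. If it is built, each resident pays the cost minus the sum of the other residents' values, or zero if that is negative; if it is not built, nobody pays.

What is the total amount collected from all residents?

Total value 43 ≥ cost 29, so it is built.
Resident 1: others sum to 24; max(0, 29 - 24) = 5.
Resident 2: others sum to 37; max(0, 29 - 37) = 0.
Resident 3: others sum to 25; max(0, 29 - 25) = 4.
Total collected = 5 + 0 + 4 = 9.

9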